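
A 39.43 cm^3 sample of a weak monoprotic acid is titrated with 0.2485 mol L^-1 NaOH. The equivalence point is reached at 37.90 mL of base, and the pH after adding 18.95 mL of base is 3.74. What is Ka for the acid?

18.95 mL is half of the equivalence volume, so this is the half-equivalence point where [HA] = [A^-].
At half-equivalence pH = pKa, so pKa = 3.74.
Ka = 10^(-3.74) = 1.8 x 10^-4.

1.8 x 10^-4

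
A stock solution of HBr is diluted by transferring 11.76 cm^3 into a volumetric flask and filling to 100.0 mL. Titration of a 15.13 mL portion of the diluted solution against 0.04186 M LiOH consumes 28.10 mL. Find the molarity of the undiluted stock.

n(LiOH) = 0.04186 x 0.02810 = 0.001176 mol.
n(HBr) in the aliquot = 0.001176 mol.
[diluted HBr] = 0.001176 / 0.01513 = 0.07774 M.
Dilution factor = 100.0/11.76 = 8.503, so [stock] = 0.07774 x 8.503 = 0.661 M.

0.661 M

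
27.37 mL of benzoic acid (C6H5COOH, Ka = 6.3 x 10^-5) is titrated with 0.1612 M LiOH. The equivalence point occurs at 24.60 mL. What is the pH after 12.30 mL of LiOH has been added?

4.20

12.30 mL is exactly half the equivalence volume (24.60/2), i.e. the half-equivalence point.
There, n(HA) = n(A^-), so pH = pKa = -log(6.3 x 10^-5) = 4.20.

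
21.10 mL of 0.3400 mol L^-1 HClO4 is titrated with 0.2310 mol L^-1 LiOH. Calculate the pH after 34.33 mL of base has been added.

n(acid) = 0.3400 x 0.02110 = 0.007174 mol; n(LiOH) added = 0.2310 x 0.03433 = 0.007930 mol.
Base is in excess by 0.007930 - 0.007174 = 0.0007562 mol in a total volume of 0.05543 L.
[OH^-] = 0.0007562/0.05543 = 0.01364 M, so pOH = 1.87 and pH = 14.00 - 1.87 = 12.13.

12.13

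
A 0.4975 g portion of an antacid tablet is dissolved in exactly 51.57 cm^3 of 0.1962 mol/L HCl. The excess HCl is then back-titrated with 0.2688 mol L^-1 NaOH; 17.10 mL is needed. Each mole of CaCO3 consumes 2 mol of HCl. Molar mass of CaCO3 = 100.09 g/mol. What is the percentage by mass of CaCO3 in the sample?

Total n(HCl) added = 0.1962 x 0.05157 = 0.01012 mol.
n(NaOH) used = 0.2688 x 0.01710 = 0.004596 mol, which equals the excess n(HCl).
So n(HCl) consumed by the sample = 0.01012 - 0.004596 = 0.005522 mol.
n(CaCO3) = 0.005522 / 2 = 0.002761 mol.
mass CaCO3 = 0.002761 x 100.09 = 0.2763 g, so %CaCO3 = 0.2763/0.4975 x 100 = 55.5%.

55.5%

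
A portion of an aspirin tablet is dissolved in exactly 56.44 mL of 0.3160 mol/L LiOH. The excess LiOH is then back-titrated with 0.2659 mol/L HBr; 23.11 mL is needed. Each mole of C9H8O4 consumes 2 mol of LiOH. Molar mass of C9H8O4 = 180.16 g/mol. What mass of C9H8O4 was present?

1.05 g

Total n(LiOH) added = 0.3160 x 0.05644 = 0.01784 mol.
n(HBr) used = 0.2659 x 0.02311 = 0.006145 mol, which equals the excess n(LiOH).
So n(LiOH) consumed by the sample = 0.01784 - 0.006145 = 0.01169 mol.
n(C9H8O4) = 0.01169 / 2 = 0.005845 mol.
mass = 0.005845 mol x 180.16 g/mol = 1.05 g.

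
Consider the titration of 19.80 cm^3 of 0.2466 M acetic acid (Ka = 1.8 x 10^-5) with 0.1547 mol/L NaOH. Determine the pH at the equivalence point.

8.86

n(CH3COOH) = 0.2466 x 0.01980 = 0.004883 mol; V(NaOH) at equivalence = 0.004883/0.1547 = 0.03156 L.
At equivalence all the acid is converted to CH3COO-; total volume = 0.01980 + 0.03156 = 0.05136 L, so [CH3COO-] = 0.004883/0.05136 = 0.09506 M.
Kb = Kw/Ka = 1.0e-14 / 1.8 x 10^-5 = 5.56e-10.
[OH^-] = sqrt(Kb x [CH3COO-]) = sqrt(5.56e-10 x 0.09506) = 7.27e-6 M.
pOH = 5.14, so pH = 14.00 - 5.14 = 8.86.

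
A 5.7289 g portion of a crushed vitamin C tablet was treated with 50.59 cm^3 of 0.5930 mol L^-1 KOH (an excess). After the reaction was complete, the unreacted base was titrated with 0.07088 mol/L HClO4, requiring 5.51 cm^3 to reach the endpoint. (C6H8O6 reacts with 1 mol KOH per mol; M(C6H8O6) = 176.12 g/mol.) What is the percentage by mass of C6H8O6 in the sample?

91.0%

Total n(KOH) added = 0.5930 x 0.05059 = 0.03000 mol.
n(HClO4) used = 0.07088 x 0.005510 = 0.0003905 mol, which equals the excess n(KOH).
So n(KOH) consumed by the sample = 0.03000 - 0.0003905 = 0.02961 mol.
n(C6H8O6) = 0.02961 / 1 = 0.02961 mol.
mass C6H8O6 = 0.02961 x 176.12 = 5.215 g, so %C6H8O6 = 5.215/5.7289 x 100 = 91.0%.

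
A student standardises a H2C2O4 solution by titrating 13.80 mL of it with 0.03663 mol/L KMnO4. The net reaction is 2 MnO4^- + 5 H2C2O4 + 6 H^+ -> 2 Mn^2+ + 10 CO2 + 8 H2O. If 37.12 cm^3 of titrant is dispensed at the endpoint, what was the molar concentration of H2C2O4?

0.246 M

n(KMnO4) = 0.03663 x 0.03712 = 0.001360 mol.
From the balanced equation, 2 mol KMnO4 reacts with 5 mol H2C2O4, so n(H2C2O4) = 0.001360 x 5/2 = 0.003399 mol.
[H2C2O4] = 0.003399 / 0.01380 L = 0.246 M.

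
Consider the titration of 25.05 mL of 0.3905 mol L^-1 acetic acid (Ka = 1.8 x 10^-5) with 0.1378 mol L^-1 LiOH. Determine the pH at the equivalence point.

n(CH3COOH) = 0.3905 x 0.02505 = 0.009782 mol; V(LiOH) at equivalence = 0.009782/0.1378 = 0.07099 L.
At equivalence all the acid is converted to CH3COO-; total volume = 0.02505 + 0.07099 = 0.09604 L, so [CH3COO-] = 0.009782/0.09604 = 0.1019 M.
Kb = Kw/Ka = 1.0e-14 / 1.8 x 10^-5 = 5.56e-10.
[OH^-] = sqrt(Kb x [CH3COO-]) = sqrt(5.56e-10 x 0.1019) = 7.52e-6 M.
pOH = 5.12, so pH = 14.00 - 5.12 = 8.88.

8.88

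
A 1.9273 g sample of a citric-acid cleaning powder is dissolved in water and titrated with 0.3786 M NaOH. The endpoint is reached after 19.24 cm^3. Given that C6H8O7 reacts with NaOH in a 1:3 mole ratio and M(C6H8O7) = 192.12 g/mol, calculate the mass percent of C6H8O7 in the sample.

n(NaOH) = 0.3786 x 0.01924 = 0.007284 mol.
n(C6H8O7) = 0.007284 / 3 = 0.002428 mol.
mass of C6H8O7 = 0.002428 x 192.12 = 0.4665 g.
% purity = 0.4665 / 1.9273 x 100 = 24.2%.

24.2%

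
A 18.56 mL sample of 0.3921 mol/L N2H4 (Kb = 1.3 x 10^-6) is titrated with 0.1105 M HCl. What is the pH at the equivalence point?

4.59

n(N2H4) = 0.3921 x 0.01856 = 0.007277 mol; V(HCl) at equivalence = 0.007277/0.1105 = 0.06586 L.
At equivalence the base is fully converted to N2H5+; total volume = 0.08442 L, so [N2H5+] = 0.007277/0.08442 = 0.08621 M.
Ka(N2H5+) = Kw/Kb = 1.0e-14 / 1.3 x 10^-6 = 7.69e-9.
[H^+] = sqrt(Ka x [N2H5+]) = sqrt(7.69e-9 x 0.08621) = 2.58e-5 M.
pH = -log(2.58e-5) = 4.59.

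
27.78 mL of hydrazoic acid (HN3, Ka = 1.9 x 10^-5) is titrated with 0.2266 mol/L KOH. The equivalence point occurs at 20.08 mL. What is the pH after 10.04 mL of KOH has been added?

10.04 mL is exactly half the equivalence volume (20.08/2), i.e. the half-equivalence point.
There, n(HA) = n(A^-), so pH = pKa = -log(1.9 x 10^-5) = 4.72.

4.72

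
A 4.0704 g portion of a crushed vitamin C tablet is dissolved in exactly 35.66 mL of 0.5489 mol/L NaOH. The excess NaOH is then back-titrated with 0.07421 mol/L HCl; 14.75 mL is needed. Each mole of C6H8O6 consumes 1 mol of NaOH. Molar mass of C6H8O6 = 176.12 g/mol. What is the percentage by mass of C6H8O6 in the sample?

80.0%

Total n(NaOH) added = 0.5489 x 0.03566 = 0.01957 mol.
n(HCl) used = 0.07421 x 0.01475 = 0.001095 mol, which equals the excess n(NaOH).
So n(NaOH) consumed by the sample = 0.01957 - 0.001095 = 0.01848 mol.
n(C6H8O6) = 0.01848 / 1 = 0.01848 mol.
mass C6H8O6 = 0.01848 x 176.12 = 3.255 g, so %C6H8O6 = 3.255/4.0704 x 100 = 80.0%.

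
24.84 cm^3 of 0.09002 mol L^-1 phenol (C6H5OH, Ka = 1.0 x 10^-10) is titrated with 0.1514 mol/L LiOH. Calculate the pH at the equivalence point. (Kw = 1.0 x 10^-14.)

n(C6H5OH) = 0.09002 x 0.02484 = 0.002236 mol; V(LiOH) at equivalence = 0.002236/0.1514 = 0.01477 L.
At equivalence all the acid is converted to C6H5O-; total volume = 0.02484 + 0.01477 = 0.03961 L, so [C6H5O-] = 0.002236/0.03961 = 0.05645 M.
Kb = Kw/Ka = 1.0e-14 / 1.0 x 10^-10 = 0.000100.
[OH^-] = sqrt(Kb x [C6H5O-]) = sqrt(0.000100 x 0.05645) = 0.00238 M.
pOH = 2.62, so pH = 14.00 - 2.62 = 11.38.

11.38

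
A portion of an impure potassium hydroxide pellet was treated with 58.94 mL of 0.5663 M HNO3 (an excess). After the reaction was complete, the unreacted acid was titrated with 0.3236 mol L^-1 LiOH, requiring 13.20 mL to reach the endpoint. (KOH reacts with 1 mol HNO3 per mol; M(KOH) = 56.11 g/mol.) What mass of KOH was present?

Total n(HNO3) added = 0.5663 x 0.05894 = 0.03338 mol.
n(LiOH) used = 0.3236 x 0.01320 = 0.004272 mol, which equals the excess n(HNO3).
So n(HNO3) consumed by the sample = 0.03338 - 0.004272 = 0.02911 mol.
n(KOH) = 0.02911 / 1 = 0.02911 mol.
mass = 0.02911 mol x 56.11 g/mol = 1.63 g.

1.63 g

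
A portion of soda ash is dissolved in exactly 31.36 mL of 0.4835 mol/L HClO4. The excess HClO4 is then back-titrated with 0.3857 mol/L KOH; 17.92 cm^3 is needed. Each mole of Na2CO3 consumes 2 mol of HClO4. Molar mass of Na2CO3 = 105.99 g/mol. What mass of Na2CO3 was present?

0.437 g

Total n(HClO4) added = 0.4835 x 0.03136 = 0.01516 mol.
n(KOH) used = 0.3857 x 0.01792 = 0.006912 mol, which equals the excess n(HClO4).
So n(HClO4) consumed by the sample = 0.01516 - 0.006912 = 0.008251 mol.
n(Na2CO3) = 0.008251 / 2 = 0.004125 mol.
mass = 0.004125 mol x 105.99 g/mol = 0.437 g.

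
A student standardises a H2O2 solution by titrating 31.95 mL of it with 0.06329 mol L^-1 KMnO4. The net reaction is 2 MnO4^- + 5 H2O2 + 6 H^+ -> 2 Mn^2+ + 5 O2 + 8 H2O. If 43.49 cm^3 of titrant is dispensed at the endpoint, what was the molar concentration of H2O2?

0.215 M

n(KMnO4) = 0.06329 x 0.04349 = 0.002752 mol.
From the balanced equation, 2 mol KMnO4 reacts with 5 mol H2O2, so n(H2O2) = 0.002752 x 5/2 = 0.006881 mol.
[H2O2] = 0.006881 / 0.03195 L = 0.215 M.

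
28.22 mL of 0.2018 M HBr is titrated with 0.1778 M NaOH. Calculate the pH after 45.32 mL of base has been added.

12.51

n(acid) = 0.2018 x 0.02822 = 0.005695 mol; n(NaOH) added = 0.1778 x 0.04532 = 0.008058 mol.
Base is in excess by 0.008058 - 0.005695 = 0.002363 mol in a total volume of 0.07354 L.
[OH^-] = 0.002363/0.07354 = 0.03213 M, so pOH = 1.49 and pH = 14.00 - 1.49 = 12.51.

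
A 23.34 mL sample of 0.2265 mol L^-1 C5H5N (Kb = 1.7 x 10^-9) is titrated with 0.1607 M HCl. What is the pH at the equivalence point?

3.13

n(C5H5N) = 0.2265 x 0.02334 = 0.005287 mol; V(HCl) at equivalence = 0.005287/0.1607 = 0.03290 L.
At equivalence the base is fully converted to C5H5NH+; total volume = 0.05624 L, so [C5H5NH+] = 0.005287/0.05624 = 0.09400 M.
Ka(C5H5NH+) = Kw/Kb = 1.0e-14 / 1.7 x 10^-9 = 5.88e-6.
[H^+] = sqrt(Ka x [C5H5NH+]) = sqrt(5.88e-6 x 0.09400) = 0.000744 M.
pH = -log(0.000744) = 3.13.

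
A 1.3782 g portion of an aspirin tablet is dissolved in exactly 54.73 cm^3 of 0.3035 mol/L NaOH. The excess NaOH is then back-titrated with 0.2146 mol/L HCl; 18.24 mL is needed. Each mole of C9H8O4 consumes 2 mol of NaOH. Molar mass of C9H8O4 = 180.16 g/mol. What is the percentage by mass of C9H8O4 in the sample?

83.0%

Total n(NaOH) added = 0.3035 x 0.05473 = 0.01661 mol.
n(HCl) used = 0.2146 x 0.01824 = 0.003914 mol, which equals the excess n(NaOH).
So n(NaOH) consumed by the sample = 0.01661 - 0.003914 = 0.01270 mol.
n(C9H8O4) = 0.01270 / 2 = 0.006348 mol.
mass C9H8O4 = 0.006348 x 180.16 = 1.144 g, so %C9H8O4 = 1.144/1.3782 x 100 = 83.0%.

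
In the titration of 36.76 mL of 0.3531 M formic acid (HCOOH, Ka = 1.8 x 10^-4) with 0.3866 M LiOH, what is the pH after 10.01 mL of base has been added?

Initial n(HCOOH) = 0.3531 x 0.03676 = 0.01298 mol.
n(LiOH) added = 0.3866 x 0.01001 = 0.003870 mol, converting that many moles of HCOOH to HCOO-.
Remaining n(HCOOH) = 0.009110 mol; n(HCOO-) = 0.003870 mol.
By Henderson-Hasselbalch, pH = pKa + log([A^-]/[HA]) = 3.74 + log(0.003870/0.009110) = 3.74 + (-0.37) = 3.37.

3.37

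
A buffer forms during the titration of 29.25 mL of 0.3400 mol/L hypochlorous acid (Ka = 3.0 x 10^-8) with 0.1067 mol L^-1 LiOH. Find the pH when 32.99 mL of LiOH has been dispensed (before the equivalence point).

Initial n(HClO) = 0.3400 x 0.02925 = 0.009945 mol.
n(LiOH) added = 0.1067 x 0.03299 = 0.003520 mol, converting that many moles of HClO to ClO-.
Remaining n(HClO) = 0.006425 mol; n(ClO-) = 0.003520 mol.
By Henderson-Hasselbalch, pH = pKa + log([A^-]/[HA]) = 7.52 + log(0.003520/0.006425) = 7.52 + (-0.26) = 7.26.

7.26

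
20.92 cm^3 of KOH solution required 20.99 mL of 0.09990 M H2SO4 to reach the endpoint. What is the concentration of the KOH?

n(H2SO4) delivered = 0.09990 x 0.02099 = 0.002097 mol.
The reaction is 2 KOH + 1 H2SO4, so n(KOH) = 0.002097 x 2/1 = 0.004194 mol.
[KOH] = 0.004194 mol / 0.02092 L = 0.200 M.

0.200 M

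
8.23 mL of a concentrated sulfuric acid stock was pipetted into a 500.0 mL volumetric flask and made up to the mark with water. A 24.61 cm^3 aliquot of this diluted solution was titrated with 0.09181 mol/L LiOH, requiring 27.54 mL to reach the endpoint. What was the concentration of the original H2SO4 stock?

3.12 M

n(LiOH) = 0.09181 x 0.02754 = 0.002528 mol.
n(H2SO4) in the aliquot = 0.002528 x 1/2 = 0.001264 mol.
[diluted H2SO4] = 0.001264 / 0.02461 = 0.05137 M.
Dilution factor = 500.0/8.230 = 60.75, so [stock] = 0.05137 x 60.75 = 3.12 M.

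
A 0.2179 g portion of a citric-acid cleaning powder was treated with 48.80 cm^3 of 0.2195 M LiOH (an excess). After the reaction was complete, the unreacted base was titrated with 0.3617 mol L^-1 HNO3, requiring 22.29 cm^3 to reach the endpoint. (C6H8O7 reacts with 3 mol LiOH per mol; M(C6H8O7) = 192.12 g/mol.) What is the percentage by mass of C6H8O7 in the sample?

77.9%

Total n(LiOH) added = 0.2195 x 0.04880 = 0.01071 mol.
n(HNO3) used = 0.3617 x 0.02229 = 0.008062 mol, which equals the excess n(LiOH).
So n(LiOH) consumed by the sample = 0.01071 - 0.008062 = 0.002649 mol.
n(C6H8O7) = 0.002649 / 3 = 0.0008831 mol.
mass C6H8O7 = 0.0008831 x 192.12 = 0.1697 g, so %C6H8O7 = 0.1697/0.2179 x 100 = 77.9%.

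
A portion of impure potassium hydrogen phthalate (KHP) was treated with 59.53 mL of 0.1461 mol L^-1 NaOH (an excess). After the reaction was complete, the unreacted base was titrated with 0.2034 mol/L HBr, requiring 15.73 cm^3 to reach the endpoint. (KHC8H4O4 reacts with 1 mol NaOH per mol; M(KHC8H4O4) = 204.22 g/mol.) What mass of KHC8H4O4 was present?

1.12 g

Total n(NaOH) added = 0.1461 x 0.05953 = 0.008697 mol.
n(HBr) used = 0.2034 x 0.01573 = 0.003199 mol, which equals the excess n(NaOH).
So n(NaOH) consumed by the sample = 0.008697 - 0.003199 = 0.005498 mol.
n(KHC8H4O4) = 0.005498 / 1 = 0.005498 mol.
mass = 0.005498 mol x 204.22 g/mol = 1.12 g.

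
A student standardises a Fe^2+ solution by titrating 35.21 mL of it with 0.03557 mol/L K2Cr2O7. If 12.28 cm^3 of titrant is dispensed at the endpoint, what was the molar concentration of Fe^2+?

0.0744 M

n(K2Cr2O7) = 0.03557 x 0.01228 = 0.0004368 mol.
From the balanced equation, 1 mol K2Cr2O7 reacts with 6 mol Fe^2+, so n(Fe^2+) = 0.0004368 x 6/1 = 0.002621 mol.
[Fe^2+] = 0.002621 / 0.03521 L = 0.0744 M.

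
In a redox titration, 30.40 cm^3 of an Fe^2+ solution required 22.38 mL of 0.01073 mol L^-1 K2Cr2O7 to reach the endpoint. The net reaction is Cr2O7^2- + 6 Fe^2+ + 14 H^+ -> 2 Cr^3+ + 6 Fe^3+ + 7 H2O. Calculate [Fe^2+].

n(K2Cr2O7) = 0.01073 x 0.02238 = 0.0002401 mol.
From the balanced equation, 1 mol K2Cr2O7 reacts with 6 mol Fe^2+, so n(Fe^2+) = 0.0002401 x 6/1 = 0.001441 mol.
[Fe^2+] = 0.001441 / 0.03040 L = 0.0474 M.

0.0474 M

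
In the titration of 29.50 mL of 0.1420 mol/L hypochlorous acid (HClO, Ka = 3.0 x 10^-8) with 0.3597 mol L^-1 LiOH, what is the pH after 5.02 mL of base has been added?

Initial n(HClO) = 0.1420 x 0.02950 = 0.004189 mol.
n(LiOH) added = 0.3597 x 0.005020 = 0.001806 mol, converting that many moles of HClO to ClO-.
Remaining n(HClO) = 0.002383 mol; n(ClO-) = 0.001806 mol.
By Henderson-Hasselbalch, pH = pKa + log([A^-]/[HA]) = 7.52 + log(0.001806/0.002383) = 7.52 + (-0.12) = 7.40.

7.40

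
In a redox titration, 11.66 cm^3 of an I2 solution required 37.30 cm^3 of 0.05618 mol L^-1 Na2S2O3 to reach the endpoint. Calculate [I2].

n(Na2S2O3) = 0.05618 x 0.03730 = 0.002096 mol.
From the balanced equation, 2 mol Na2S2O3 reacts with 1 mol I2, so n(I2) = 0.002096 x 1/2 = 0.001048 mol.
[I2] = 0.001048 / 0.01166 L = 0.0899 M.

0.0899 M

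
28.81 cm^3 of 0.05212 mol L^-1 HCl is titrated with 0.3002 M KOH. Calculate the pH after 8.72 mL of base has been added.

n(acid) = 0.05212 x 0.02881 = 0.001502 mol; n(KOH) added = 0.3002 x 0.008720 = 0.002618 mol.
Base is in excess by 0.002618 - 0.001502 = 0.001116 mol in a total volume of 0.03753 L.
[OH^-] = 0.001116/0.03753 = 0.02974 M, so pOH = 1.53 and pH = 14.00 - 1.53 = 12.47.

12.47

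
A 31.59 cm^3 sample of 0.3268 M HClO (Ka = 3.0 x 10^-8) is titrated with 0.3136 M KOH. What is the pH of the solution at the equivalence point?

10.36

n(HClO) = 0.3268 x 0.03159 = 0.01032 mol; V(KOH) at equivalence = 0.01032/0.3136 = 0.03292 L.
At equivalence all the acid is converted to ClO-; total volume = 0.03159 + 0.03292 = 0.06451 L, so [ClO-] = 0.01032/0.06451 = 0.1600 M.
Kb = Kw/Ka = 1.0e-14 / 3.0 x 10^-8 = 3.33e-7.
[OH^-] = sqrt(Kb x [ClO-]) = sqrt(3.33e-7 x 0.1600) = 0.000231 M.
pOH = 3.64, so pH = 14.00 - 3.64 = 10.36.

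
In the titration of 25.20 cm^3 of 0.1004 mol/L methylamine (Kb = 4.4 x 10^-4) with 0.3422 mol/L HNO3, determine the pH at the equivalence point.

5.88

n(CH3NH2) = 0.1004 x 0.02520 = 0.002530 mol; V(HNO3) at equivalence = 0.002530/0.3422 = 0.007394 L.
At equivalence the base is fully converted to CH3NH3+; total volume = 0.03259 L, so [CH3NH3+] = 0.002530/0.03259 = 0.07763 M.
Ka(CH3NH3+) = Kw/Kb = 1.0e-14 / 4.4 x 10^-4 = 2.27e-11.
[H^+] = sqrt(Ka x [CH3NH3+]) = sqrt(2.27e-11 x 0.07763) = 1.33e-6 M.
pH = -log(1.33e-6) = 5.88.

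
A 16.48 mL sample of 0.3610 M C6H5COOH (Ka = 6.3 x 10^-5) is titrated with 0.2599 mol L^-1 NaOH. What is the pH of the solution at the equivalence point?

8.69

n(C6H5COOH) = 0.3610 x 0.01648 = 0.005949 mol; V(NaOH) at equivalence = 0.005949/0.2599 = 0.02289 L.
At equivalence all the acid is converted to C6H5COO-; total volume = 0.01648 + 0.02289 = 0.03937 L, so [C6H5COO-] = 0.005949/0.03937 = 0.1511 M.
Kb = Kw/Ka = 1.0e-14 / 6.3 x 10^-5 = 1.59e-10.
[OH^-] = sqrt(Kb x [C6H5COO-]) = sqrt(1.59e-10 x 0.1511) = 4.90e-6 M.
pOH = 5.31, so pH = 14.00 - 5.31 = 8.69.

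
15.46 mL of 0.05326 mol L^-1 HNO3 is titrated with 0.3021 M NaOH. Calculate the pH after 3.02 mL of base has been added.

n(acid) = 0.05326 x 0.01546 = 0.0008234 mol; n(NaOH) added = 0.3021 x 0.003020 = 0.0009123 mol.
Base is in excess by 0.0009123 - 0.0008234 = 8.894e-5 mol in a total volume of 0.01848 L.
[OH^-] = 8.894e-5/0.01848 = 0.004813 M, so pOH = 2.32 and pH = 14.00 - 2.32 = 11.68.

11.68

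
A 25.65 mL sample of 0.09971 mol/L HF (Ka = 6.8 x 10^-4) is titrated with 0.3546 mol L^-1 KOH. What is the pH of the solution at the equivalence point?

n(HF) = 0.09971 x 0.02565 = 0.002558 mol; V(KOH) at equivalence = 0.002558/0.3546 = 0.007213 L.
At equivalence all the acid is converted to F-; total volume = 0.02565 + 0.007213 = 0.03286 L, so [F-] = 0.002558/0.03286 = 0.07783 M.
Kb = Kw/Ka = 1.0e-14 / 6.8 x 10^-4 = 1.47e-11.
[OH^-] = sqrt(Kb x [F-]) = sqrt(1.47e-11 x 0.07783) = 1.07e-6 M.
pOH = 5.97, so pH = 14.00 - 5.97 = 8.03.

8.03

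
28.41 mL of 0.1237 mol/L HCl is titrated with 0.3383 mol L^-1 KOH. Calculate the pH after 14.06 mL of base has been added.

12.47

n(acid) = 0.1237 x 0.02841 = 0.003514 mol; n(KOH) added = 0.3383 x 0.01406 = 0.004756 mol.
Base is in excess by 0.004756 - 0.003514 = 0.001242 mol in a total volume of 0.04247 L.
[OH^-] = 0.001242/0.04247 = 0.02925 M, so pOH = 1.53 and pH = 14.00 - 1.53 = 12.47.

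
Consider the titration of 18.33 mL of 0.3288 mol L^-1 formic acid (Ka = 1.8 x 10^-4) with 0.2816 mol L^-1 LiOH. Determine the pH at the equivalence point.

8.46

n(HCOOH) = 0.3288 x 0.01833 = 0.006027 mol; V(LiOH) at equivalence = 0.006027/0.2816 = 0.02140 L.
At equivalence all the acid is converted to HCOO-; total volume = 0.01833 + 0.02140 = 0.03973 L, so [HCOO-] = 0.006027/0.03973 = 0.1517 M.
Kb = Kw/Ka = 1.0e-14 / 1.8 x 10^-4 = 5.56e-11.
[OH^-] = sqrt(Kb x [HCOO-]) = sqrt(5.56e-11 x 0.1517) = 2.90e-6 M.
pOH = 5.54, so pH = 14.00 - 5.54 = 8.46.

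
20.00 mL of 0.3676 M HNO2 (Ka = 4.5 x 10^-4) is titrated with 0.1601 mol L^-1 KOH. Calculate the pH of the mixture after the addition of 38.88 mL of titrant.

4.09

Initial n(HNO2) = 0.3676 x 0.02000 = 0.007352 mol.
n(KOH) added = 0.1601 x 0.03888 = 0.006225 mol, converting that many moles of HNO2 to NO2-.
Remaining n(HNO2) = 0.001127 mol; n(NO2-) = 0.006225 mol.
By Henderson-Hasselbalch, pH = pKa + log([A^-]/[HA]) = 3.35 + log(0.006225/0.001127) = 3.35 + (+0.74) = 4.09.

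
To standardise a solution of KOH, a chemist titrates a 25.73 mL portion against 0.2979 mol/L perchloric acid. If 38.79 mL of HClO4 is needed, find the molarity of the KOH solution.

0.449 M

n(HClO4) delivered = 0.2979 x 0.03879 = 0.01156 mol.
For a 1:1 reaction, n(KOH) = 0.01156 mol.
[KOH] = 0.01156 mol / 0.02573 L = 0.449 M.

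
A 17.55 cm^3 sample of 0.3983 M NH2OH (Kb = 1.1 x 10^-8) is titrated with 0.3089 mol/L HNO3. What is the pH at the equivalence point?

n(NH2OH) = 0.3983 x 0.01755 = 0.006990 mol; V(HNO3) at equivalence = 0.006990/0.3089 = 0.02263 L.
At equivalence the base is fully converted to NH3OH+; total volume = 0.04018 L, so [NH3OH+] = 0.006990/0.04018 = 0.1740 M.
Ka(NH3OH+) = Kw/Kb = 1.0e-14 / 1.1 x 10^-8 = 9.09e-7.
[H^+] = sqrt(Ka x [NH3OH+]) = sqrt(9.09e-7 x 0.1740) = 0.000398 M.
pH = -log(0.000398) = 3.40.

3.40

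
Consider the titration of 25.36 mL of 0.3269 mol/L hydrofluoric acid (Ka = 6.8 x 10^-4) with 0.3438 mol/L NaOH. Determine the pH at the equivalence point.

8.20

n(HF) = 0.3269 x 0.02536 = 0.008290 mol; V(NaOH) at equivalence = 0.008290/0.3438 = 0.02411 L.
At equivalence all the acid is converted to F-; total volume = 0.02536 + 0.02411 = 0.04947 L, so [F-] = 0.008290/0.04947 = 0.1676 M.
Kb = Kw/Ka = 1.0e-14 / 6.8 x 10^-4 = 1.47e-11.
[OH^-] = sqrt(Kb x [F-]) = sqrt(1.47e-11 x 0.1676) = 1.57e-6 M.
pOH = 5.80, so pH = 14.00 - 5.80 = 8.20.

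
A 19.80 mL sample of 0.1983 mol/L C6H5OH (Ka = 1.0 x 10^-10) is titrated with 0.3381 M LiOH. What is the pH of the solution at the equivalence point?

11.55

n(C6H5OH) = 0.1983 x 0.01980 = 0.003926 mol; V(LiOH) at equivalence = 0.003926/0.3381 = 0.01161 L.
At equivalence all the acid is converted to C6H5O-; total volume = 0.01980 + 0.01161 = 0.03141 L, so [C6H5O-] = 0.003926/0.03141 = 0.1250 M.
Kb = Kw/Ka = 1.0e-14 / 1.0 x 10^-10 = 0.000100.
[OH^-] = sqrt(Kb x [C6H5O-]) = sqrt(0.000100 x 0.1250) = 0.00354 M.
pOH = 2.45, so pH = 14.00 - 2.45 = 11.55.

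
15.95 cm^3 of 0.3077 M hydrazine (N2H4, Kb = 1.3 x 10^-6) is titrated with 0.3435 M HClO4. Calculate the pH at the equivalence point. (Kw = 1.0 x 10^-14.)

4.45

n(N2H4) = 0.3077 x 0.01595 = 0.004908 mol; V(HClO4) at equivalence = 0.004908/0.3435 = 0.01429 L.
At equivalence the base is fully converted to N2H5+; total volume = 0.03024 L, so [N2H5+] = 0.004908/0.03024 = 0.1623 M.
Ka(N2H5+) = Kw/Kb = 1.0e-14 / 1.3 x 10^-6 = 7.69e-9.
[H^+] = sqrt(Ka x [N2H5+]) = sqrt(7.69e-9 x 0.1623) = 3.53e-5 M.
pH = -log(3.53e-5) = 4.45.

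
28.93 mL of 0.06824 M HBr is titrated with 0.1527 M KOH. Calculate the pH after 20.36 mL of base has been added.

n(acid) = 0.06824 x 0.02893 = 0.001974 mol; n(KOH) added = 0.1527 x 0.02036 = 0.003109 mol.
Base is in excess by 0.003109 - 0.001974 = 0.001135 mol in a total volume of 0.04929 L.
[OH^-] = 0.001135/0.04929 = 0.02302 M, so pOH = 1.64 and pH = 14.00 - 1.64 = 12.36.

12.36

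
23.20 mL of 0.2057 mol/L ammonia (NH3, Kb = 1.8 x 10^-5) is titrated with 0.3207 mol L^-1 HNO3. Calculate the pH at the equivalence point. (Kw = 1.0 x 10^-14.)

5.08

n(NH3) = 0.2057 x 0.02320 = 0.004772 mol; V(HNO3) at equivalence = 0.004772/0.3207 = 0.01488 L.
At equivalence the base is fully converted to NH4+; total volume = 0.03808 L, so [NH4+] = 0.004772/0.03808 = 0.1253 M.
Ka(NH4+) = Kw/Kb = 1.0e-14 / 1.8 x 10^-5 = 5.56e-10.
[H^+] = sqrt(Ka x [NH4+]) = sqrt(5.56e-10 x 0.1253) = 8.34e-6 M.
pH = -log(8.34e-6) = 5.08.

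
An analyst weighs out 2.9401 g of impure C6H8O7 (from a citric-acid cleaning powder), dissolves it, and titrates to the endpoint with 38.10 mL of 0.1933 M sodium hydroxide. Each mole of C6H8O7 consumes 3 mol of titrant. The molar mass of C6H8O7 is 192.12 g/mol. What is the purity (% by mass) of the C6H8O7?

n(NaOH) = 0.1933 x 0.03810 = 0.007365 mol.
n(C6H8O7) = 0.007365 / 3 = 0.002455 mol.
mass of C6H8O7 = 0.002455 x 192.12 = 0.4716 g.
% purity = 0.4716 / 2.9401 x 100 = 16.0%.

16.0%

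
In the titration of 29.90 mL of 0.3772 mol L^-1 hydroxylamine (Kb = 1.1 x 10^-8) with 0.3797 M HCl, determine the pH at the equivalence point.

3.38

n(NH2OH) = 0.3772 x 0.02990 = 0.01128 mol; V(HCl) at equivalence = 0.01128/0.3797 = 0.02970 L.
At equivalence the base is fully converted to NH3OH+; total volume = 0.05960 L, so [NH3OH+] = 0.01128/0.05960 = 0.1892 M.
Ka(NH3OH+) = Kw/Kb = 1.0e-14 / 1.1 x 10^-8 = 9.09e-7.
[H^+] = sqrt(Ka x [NH3OH+]) = sqrt(9.09e-7 x 0.1892) = 0.000415 M.
pH = -log(0.000415) = 3.38.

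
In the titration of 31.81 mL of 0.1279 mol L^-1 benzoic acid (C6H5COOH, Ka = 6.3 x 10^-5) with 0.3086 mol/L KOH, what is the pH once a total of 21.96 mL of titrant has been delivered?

n(acid) = 0.1279 x 0.03181 = 0.004068 mol; n(KOH) added = 0.3086 x 0.02196 = 0.006777 mol.
Base is in excess by 0.006777 - 0.004068 = 0.002708 mol in a total volume of 0.05377 L.
[OH^-] = 0.002708/0.05377 = 0.05037 M, so pOH = 1.30 and pH = 14.00 - 1.30 = 12.70.

12.70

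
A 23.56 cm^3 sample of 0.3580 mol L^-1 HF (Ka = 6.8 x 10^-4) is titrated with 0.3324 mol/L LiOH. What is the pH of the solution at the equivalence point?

8.20

n(HF) = 0.3580 x 0.02356 = 0.008434 mol; V(LiOH) at equivalence = 0.008434/0.3324 = 0.02537 L.
At equivalence all the acid is converted to F-; total volume = 0.02356 + 0.02537 = 0.04893 L, so [F-] = 0.008434/0.04893 = 0.1724 M.
Kb = Kw/Ka = 1.0e-14 / 6.8 x 10^-4 = 1.47e-11.
[OH^-] = sqrt(Kb x [F-]) = sqrt(1.47e-11 x 0.1724) = 1.59e-6 M.
pOH = 5.80, so pH = 14.00 - 5.80 = 8.20.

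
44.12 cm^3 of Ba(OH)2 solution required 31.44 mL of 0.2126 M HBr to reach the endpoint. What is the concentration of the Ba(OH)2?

n(HBr) delivered = 0.2126 x 0.03144 = 0.006684 mol.
The reaction is 1 Ba(OH)2 + 2 HBr, so n(Ba(OH)2) = 0.006684 x 1/2 = 0.003342 mol.
[Ba(OH)2] = 0.003342 mol / 0.04412 L = 0.0757 M.

0.0757 M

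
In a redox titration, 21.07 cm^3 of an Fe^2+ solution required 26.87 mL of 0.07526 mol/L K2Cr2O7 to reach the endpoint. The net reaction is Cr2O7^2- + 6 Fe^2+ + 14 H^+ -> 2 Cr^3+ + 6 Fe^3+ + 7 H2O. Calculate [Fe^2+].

0.576 M

n(K2Cr2O7) = 0.07526 x 0.02687 = 0.002022 mol.
From the balanced equation, 1 mol K2Cr2O7 reacts with 6 mol Fe^2+, so n(Fe^2+) = 0.002022 x 6/1 = 0.01213 mol.
[Fe^2+] = 0.01213 / 0.02107 L = 0.576 M.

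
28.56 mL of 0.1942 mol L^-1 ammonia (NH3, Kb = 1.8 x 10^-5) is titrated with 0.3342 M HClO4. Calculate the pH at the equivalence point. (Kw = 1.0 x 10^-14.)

5.08

n(NH3) = 0.1942 x 0.02856 = 0.005546 mol; V(HClO4) at equivalence = 0.005546/0.3342 = 0.01660 L.
At equivalence the base is fully converted to NH4+; total volume = 0.04516 L, so [NH4+] = 0.005546/0.04516 = 0.1228 M.
Ka(NH4+) = Kw/Kb = 1.0e-14 / 1.8 x 10^-5 = 5.56e-10.
[H^+] = sqrt(Ka x [NH4+]) = sqrt(5.56e-10 x 0.1228) = 8.26e-6 M.
pH = -log(8.26e-6) = 5.08.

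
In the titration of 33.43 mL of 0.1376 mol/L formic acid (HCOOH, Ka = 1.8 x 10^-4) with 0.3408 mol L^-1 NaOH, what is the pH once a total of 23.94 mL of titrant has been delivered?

12.79

n(acid) = 0.1376 x 0.03343 = 0.004600 mol; n(NaOH) added = 0.3408 x 0.02394 = 0.008159 mol.
Base is in excess by 0.008159 - 0.004600 = 0.003559 mol in a total volume of 0.05737 L.
[OH^-] = 0.003559/0.05737 = 0.06203 M, so pOH = 1.21 and pH = 14.00 - 1.21 = 12.79.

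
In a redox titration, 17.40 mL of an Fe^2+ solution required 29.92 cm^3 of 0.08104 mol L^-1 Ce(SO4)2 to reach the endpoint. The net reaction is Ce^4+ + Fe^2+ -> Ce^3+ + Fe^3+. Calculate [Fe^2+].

n(Ce(SO4)2) = 0.08104 x 0.02992 = 0.002425 mol.
From the balanced equation, 1 mol Ce(SO4)2 reacts with 1 mol Fe^2+, so n(Fe^2+) = 0.002425 x 1/1 = 0.002425 mol.
[Fe^2+] = 0.002425 / 0.01740 L = 0.139 M.

0.139 M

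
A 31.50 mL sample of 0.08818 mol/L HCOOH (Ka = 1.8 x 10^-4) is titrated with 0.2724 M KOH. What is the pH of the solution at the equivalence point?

n(HCOOH) = 0.08818 x 0.03150 = 0.002778 mol; V(KOH) at equivalence = 0.002778/0.2724 = 0.01020 L.
At equivalence all the acid is converted to HCOO-; total volume = 0.03150 + 0.01020 = 0.04170 L, so [HCOO-] = 0.002778/0.04170 = 0.06662 M.
Kb = Kw/Ka = 1.0e-14 / 1.8 x 10^-4 = 5.56e-11.
[OH^-] = sqrt(Kb x [HCOO-]) = sqrt(5.56e-11 x 0.06662) = 1.92e-6 M.
pOH = 5.72, so pH = 14.00 - 5.72 = 8.28.

8.28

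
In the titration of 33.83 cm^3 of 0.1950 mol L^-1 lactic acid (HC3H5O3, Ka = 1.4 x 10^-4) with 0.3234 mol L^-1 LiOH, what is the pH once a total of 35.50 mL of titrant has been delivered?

n(acid) = 0.1950 x 0.03383 = 0.006597 mol; n(LiOH) added = 0.3234 x 0.03550 = 0.01148 mol.
Base is in excess by 0.01148 - 0.006597 = 0.004884 mol in a total volume of 0.06933 L.
[OH^-] = 0.004884/0.06933 = 0.07044 M, so pOH = 1.15 and pH = 14.00 - 1.15 = 12.85.

12.85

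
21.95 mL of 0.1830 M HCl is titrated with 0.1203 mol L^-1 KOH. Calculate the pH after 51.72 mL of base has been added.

12.48

n(acid) = 0.1830 x 0.02195 = 0.004017 mol; n(KOH) added = 0.1203 x 0.05172 = 0.006222 mol.
Base is in excess by 0.006222 - 0.004017 = 0.002205 mol in a total volume of 0.07367 L.
[OH^-] = 0.002205/0.07367 = 0.02993 M, so pOH = 1.52 and pH = 14.00 - 1.52 = 12.48.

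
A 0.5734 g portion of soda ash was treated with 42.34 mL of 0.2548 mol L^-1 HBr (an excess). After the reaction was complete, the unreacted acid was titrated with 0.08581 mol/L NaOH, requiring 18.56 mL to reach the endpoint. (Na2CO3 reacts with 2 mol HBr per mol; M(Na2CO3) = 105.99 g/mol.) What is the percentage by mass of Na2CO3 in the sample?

Total n(HBr) added = 0.2548 x 0.04234 = 0.01079 mol.
n(NaOH) used = 0.08581 x 0.01856 = 0.001593 mol, which equals the excess n(HBr).
So n(HBr) consumed by the sample = 0.01079 - 0.001593 = 0.009196 mol.
n(Na2CO3) = 0.009196 / 2 = 0.004598 mol.
mass Na2CO3 = 0.004598 x 105.99 = 0.4873 g, so %Na2CO3 = 0.4873/0.5734 x 100 = 85.0%.

85.0%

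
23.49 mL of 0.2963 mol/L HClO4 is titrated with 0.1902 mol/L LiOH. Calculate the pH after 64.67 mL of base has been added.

12.78

n(acid) = 0.2963 x 0.02349 = 0.006960 mol; n(LiOH) added = 0.1902 x 0.06467 = 0.01230 mol.
Base is in excess by 0.01230 - 0.006960 = 0.005340 mol in a total volume of 0.08816 L.
[OH^-] = 0.005340/0.08816 = 0.06057 M, so pOH = 1.22 and pH = 14.00 - 1.22 = 12.78.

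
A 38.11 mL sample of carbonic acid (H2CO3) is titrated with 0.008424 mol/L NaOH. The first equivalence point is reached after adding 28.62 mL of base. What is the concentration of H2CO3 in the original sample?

0.00633 M

n(NaOH) = 0.008424 x 0.02862 = 0.0002411 mol.
At the first equivalence point, 1 mol OH^- react per mol H2CO3, so n(H2CO3) = 0.0002411 / 1 = 0.0002411 mol.
[H2CO3] = 0.0002411 / 0.03811 L = 0.00633 M.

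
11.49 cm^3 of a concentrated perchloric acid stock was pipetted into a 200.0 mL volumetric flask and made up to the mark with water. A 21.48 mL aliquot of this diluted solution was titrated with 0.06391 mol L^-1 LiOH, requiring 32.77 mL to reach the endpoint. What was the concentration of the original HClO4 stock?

1.70 M

n(LiOH) = 0.06391 x 0.03277 = 0.002094 mol.
n(HClO4) in the aliquot = 0.002094 mol.
[diluted HClO4] = 0.002094 / 0.02148 = 0.09750 M.
Dilution factor = 200.0/11.49 = 17.41, so [stock] = 0.09750 x 17.41 = 1.70 M.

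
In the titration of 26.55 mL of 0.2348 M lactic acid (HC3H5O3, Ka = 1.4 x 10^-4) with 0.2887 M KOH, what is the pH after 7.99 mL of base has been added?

3.62

Initial n(HC3H5O3) = 0.2348 x 0.02655 = 0.006234 mol.
n(KOH) added = 0.2887 x 0.007990 = 0.002307 mol, converting that many moles of HC3H5O3 to C3H5O3-.
Remaining n(HC3H5O3) = 0.003927 mol; n(C3H5O3-) = 0.002307 mol.
By Henderson-Hasselbalch, pH = pKa + log([A^-]/[HA]) = 3.85 + log(0.002307/0.003927) = 3.85 + (-0.23) = 3.62.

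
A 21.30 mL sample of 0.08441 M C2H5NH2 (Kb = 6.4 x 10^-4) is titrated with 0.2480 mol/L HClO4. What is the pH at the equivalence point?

6.00

n(C2H5NH2) = 0.08441 x 0.02130 = 0.001798 mol; V(HClO4) at equivalence = 0.001798/0.2480 = 0.007250 L.
At equivalence the base is fully converted to C2H5NH3+; total volume = 0.02855 L, so [C2H5NH3+] = 0.001798/0.02855 = 0.06298 M.
Ka(C2H5NH3+) = Kw/Kb = 1.0e-14 / 6.4 x 10^-4 = 1.56e-11.
[H^+] = sqrt(Ka x [C2H5NH3+]) = sqrt(1.56e-11 x 0.06298) = 9.92e-7 M.
pH = -log(9.92e-7) = 6.00.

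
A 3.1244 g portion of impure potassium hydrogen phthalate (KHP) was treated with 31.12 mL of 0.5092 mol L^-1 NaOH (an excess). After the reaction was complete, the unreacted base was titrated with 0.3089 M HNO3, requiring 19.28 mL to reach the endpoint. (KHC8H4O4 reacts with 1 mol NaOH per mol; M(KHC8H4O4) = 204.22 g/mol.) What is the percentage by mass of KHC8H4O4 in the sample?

64.6%

Total n(NaOH) added = 0.5092 x 0.03112 = 0.01585 mol.
n(HNO3) used = 0.3089 x 0.01928 = 0.005956 mol, which equals the excess n(NaOH).
So n(NaOH) consumed by the sample = 0.01585 - 0.005956 = 0.009891 mol.
n(KHC8H4O4) = 0.009891 / 1 = 0.009891 mol.
mass KHC8H4O4 = 0.009891 x 204.22 = 2.020 g, so %KHC8H4O4 = 2.020/3.1244 x 100 = 64.6%.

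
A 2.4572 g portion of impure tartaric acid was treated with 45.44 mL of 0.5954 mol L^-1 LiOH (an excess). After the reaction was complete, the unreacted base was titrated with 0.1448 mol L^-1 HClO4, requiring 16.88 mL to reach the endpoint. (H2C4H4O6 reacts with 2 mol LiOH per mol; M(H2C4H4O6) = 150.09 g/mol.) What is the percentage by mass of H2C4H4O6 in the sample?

Total n(LiOH) added = 0.5954 x 0.04544 = 0.02705 mol.
n(HClO4) used = 0.1448 x 0.01688 = 0.002444 mol, which equals the excess n(LiOH).
So n(LiOH) consumed by the sample = 0.02705 - 0.002444 = 0.02461 mol.
n(H2C4H4O6) = 0.02461 / 2 = 0.01231 mol.
mass H2C4H4O6 = 0.01231 x 150.09 = 1.847 g, so %H2C4H4O6 = 1.847/2.4572 x 100 = 75.2%.

75.2%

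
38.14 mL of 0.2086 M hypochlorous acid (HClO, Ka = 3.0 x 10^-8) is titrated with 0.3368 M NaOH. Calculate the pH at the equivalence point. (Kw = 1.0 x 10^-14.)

n(HClO) = 0.2086 x 0.03814 = 0.007956 mol; V(NaOH) at equivalence = 0.007956/0.3368 = 0.02362 L.
At equivalence all the acid is converted to ClO-; total volume = 0.03814 + 0.02362 = 0.06176 L, so [ClO-] = 0.007956/0.06176 = 0.1288 M.
Kb = Kw/Ka = 1.0e-14 / 3.0 x 10^-8 = 3.33e-7.
[OH^-] = sqrt(Kb x [ClO-]) = sqrt(3.33e-7 x 0.1288) = 0.000207 M.
pOH = 3.68, so pH = 14.00 - 3.68 = 10.32.

10.32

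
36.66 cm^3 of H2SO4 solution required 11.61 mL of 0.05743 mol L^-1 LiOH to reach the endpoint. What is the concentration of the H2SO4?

n(LiOH) delivered = 0.05743 x 0.01161 = 0.0006668 mol.
The reaction is 1 H2SO4 + 2 LiOH, so n(H2SO4) = 0.0006668 x 1/2 = 0.0003334 mol.
[H2SO4] = 0.0003334 mol / 0.03666 L = 0.00909 M.

0.00909 M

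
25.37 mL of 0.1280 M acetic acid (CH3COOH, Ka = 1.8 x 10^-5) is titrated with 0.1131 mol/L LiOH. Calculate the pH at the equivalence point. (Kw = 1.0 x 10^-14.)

n(CH3COOH) = 0.1280 x 0.02537 = 0.003247 mol; V(LiOH) at equivalence = 0.003247/0.1131 = 0.02871 L.
At equivalence all the acid is converted to CH3COO-; total volume = 0.02537 + 0.02871 = 0.05408 L, so [CH3COO-] = 0.003247/0.05408 = 0.06004 M.
Kb = Kw/Ka = 1.0e-14 / 1.8 x 10^-5 = 5.56e-10.
[OH^-] = sqrt(Kb x [CH3COO-]) = sqrt(5.56e-10 x 0.06004) = 5.78e-6 M.
pOH = 5.24, so pH = 14.00 - 5.24 = 8.76.

8.76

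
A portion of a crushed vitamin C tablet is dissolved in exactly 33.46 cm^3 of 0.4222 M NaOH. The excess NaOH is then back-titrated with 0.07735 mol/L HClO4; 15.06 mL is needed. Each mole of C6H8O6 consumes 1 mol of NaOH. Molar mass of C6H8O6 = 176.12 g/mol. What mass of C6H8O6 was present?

2.28 g

Total n(NaOH) added = 0.4222 x 0.03346 = 0.01413 mol.
n(HClO4) used = 0.07735 x 0.01506 = 0.001165 mol, which equals the excess n(NaOH).
So n(NaOH) consumed by the sample = 0.01413 - 0.001165 = 0.01296 mol.
n(C6H8O6) = 0.01296 / 1 = 0.01296 mol.
mass = 0.01296 mol x 176.12 g/mol = 2.28 g.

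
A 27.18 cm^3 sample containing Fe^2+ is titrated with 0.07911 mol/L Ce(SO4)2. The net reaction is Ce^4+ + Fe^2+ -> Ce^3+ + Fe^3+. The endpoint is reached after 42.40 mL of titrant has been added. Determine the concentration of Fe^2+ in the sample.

0.123 M

n(Ce(SO4)2) = 0.07911 x 0.04240 = 0.003354 mol.
From the balanced equation, 1 mol Ce(SO4)2 reacts with 1 mol Fe^2+, so n(Fe^2+) = 0.003354 x 1/1 = 0.003354 mol.
[Fe^2+] = 0.003354 / 0.02718 L = 0.123 M.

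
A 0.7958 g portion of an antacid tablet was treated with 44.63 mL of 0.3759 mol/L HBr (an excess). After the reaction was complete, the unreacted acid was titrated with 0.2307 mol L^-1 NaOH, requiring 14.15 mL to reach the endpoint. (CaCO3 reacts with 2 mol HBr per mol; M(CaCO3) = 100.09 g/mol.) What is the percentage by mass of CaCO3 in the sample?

85.0%

Total n(HBr) added = 0.3759 x 0.04463 = 0.01678 mol.
n(NaOH) used = 0.2307 x 0.01415 = 0.003264 mol, which equals the excess n(HBr).
So n(HBr) consumed by the sample = 0.01678 - 0.003264 = 0.01351 mol.
n(CaCO3) = 0.01351 / 2 = 0.006756 mol.
mass CaCO3 = 0.006756 x 100.09 = 0.6762 g, so %CaCO3 = 0.6762/0.7958 x 100 = 85.0%.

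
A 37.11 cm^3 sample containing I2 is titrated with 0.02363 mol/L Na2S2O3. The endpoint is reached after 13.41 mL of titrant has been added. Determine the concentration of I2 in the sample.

0.00427 M

n(Na2S2O3) = 0.02363 x 0.01341 = 0.0003169 mol.
From the balanced equation, 2 mol Na2S2O3 reacts with 1 mol I2, so n(I2) = 0.0003169 x 1/2 = 0.0001584 mol.
[I2] = 0.0001584 / 0.03711 L = 0.00427 M.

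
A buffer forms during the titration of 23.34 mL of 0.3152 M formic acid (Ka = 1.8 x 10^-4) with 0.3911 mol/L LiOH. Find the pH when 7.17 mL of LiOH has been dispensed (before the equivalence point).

3.53

Initial n(HCOOH) = 0.3152 x 0.02334 = 0.007357 mol.
n(LiOH) added = 0.3911 x 0.007170 = 0.002804 mol, converting that many moles of HCOOH to HCOO-.
Remaining n(HCOOH) = 0.004553 mol; n(HCOO-) = 0.002804 mol.
By Henderson-Hasselbalch, pH = pKa + log([A^-]/[HA]) = 3.74 + log(0.002804/0.004553) = 3.74 + (-0.21) = 3.53.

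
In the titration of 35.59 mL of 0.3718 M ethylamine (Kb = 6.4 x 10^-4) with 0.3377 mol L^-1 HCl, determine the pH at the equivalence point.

n(C2H5NH2) = 0.3718 x 0.03559 = 0.01323 mol; V(HCl) at equivalence = 0.01323/0.3377 = 0.03918 L.
At equivalence the base is fully converted to C2H5NH3+; total volume = 0.07477 L, so [C2H5NH3+] = 0.01323/0.07477 = 0.1770 M.
Ka(C2H5NH3+) = Kw/Kb = 1.0e-14 / 6.4 x 10^-4 = 1.56e-11.
[H^+] = sqrt(Ka x [C2H5NH3+]) = sqrt(1.56e-11 x 0.1770) = 1.66e-6 M.
pH = -log(1.66e-6) = 5.78.

5.78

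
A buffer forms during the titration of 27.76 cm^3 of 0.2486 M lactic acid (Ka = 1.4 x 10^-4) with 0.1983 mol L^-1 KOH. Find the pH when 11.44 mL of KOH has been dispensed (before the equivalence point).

3.54

Initial n(HC3H5O3) = 0.2486 x 0.02776 = 0.006901 mol.
n(KOH) added = 0.1983 x 0.01144 = 0.002269 mol, converting that many moles of HC3H5O3 to C3H5O3-.
Remaining n(HC3H5O3) = 0.004633 mol; n(C3H5O3-) = 0.002269 mol.
By Henderson-Hasselbalch, pH = pKa + log([A^-]/[HA]) = 3.85 + log(0.002269/0.004633) = 3.85 + (-0.31) = 3.54.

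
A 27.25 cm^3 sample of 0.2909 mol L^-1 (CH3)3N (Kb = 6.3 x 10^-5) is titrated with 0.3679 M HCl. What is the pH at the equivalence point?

5.29

n((CH3)3N) = 0.2909 x 0.02725 = 0.007927 mol; V(HCl) at equivalence = 0.007927/0.3679 = 0.02155 L.
At equivalence the base is fully converted to (CH3)3NH+; total volume = 0.04880 L, so [(CH3)3NH+] = 0.007927/0.04880 = 0.1625 M.
Ka((CH3)3NH+) = Kw/Kb = 1.0e-14 / 6.3 x 10^-5 = 1.59e-10.
[H^+] = sqrt(Ka x [(CH3)3NH+]) = sqrt(1.59e-10 x 0.1625) = 5.08e-6 M.
pH = -log(5.08e-6) = 5.29.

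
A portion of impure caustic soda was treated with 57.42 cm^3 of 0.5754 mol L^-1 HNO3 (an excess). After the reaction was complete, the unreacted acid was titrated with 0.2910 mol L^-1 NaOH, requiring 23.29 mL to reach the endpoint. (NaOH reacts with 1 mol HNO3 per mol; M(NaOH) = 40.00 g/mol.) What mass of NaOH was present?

Total n(HNO3) added = 0.5754 x 0.05742 = 0.03304 mol.
n(NaOH) used = 0.2910 x 0.02329 = 0.006777 mol, which equals the excess n(HNO3).
So n(HNO3) consumed by the sample = 0.03304 - 0.006777 = 0.02626 mol.
n(NaOH) = 0.02626 / 1 = 0.02626 mol.
mass = 0.02626 mol x 40.00 g/mol = 1.05 g.

1.05 g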